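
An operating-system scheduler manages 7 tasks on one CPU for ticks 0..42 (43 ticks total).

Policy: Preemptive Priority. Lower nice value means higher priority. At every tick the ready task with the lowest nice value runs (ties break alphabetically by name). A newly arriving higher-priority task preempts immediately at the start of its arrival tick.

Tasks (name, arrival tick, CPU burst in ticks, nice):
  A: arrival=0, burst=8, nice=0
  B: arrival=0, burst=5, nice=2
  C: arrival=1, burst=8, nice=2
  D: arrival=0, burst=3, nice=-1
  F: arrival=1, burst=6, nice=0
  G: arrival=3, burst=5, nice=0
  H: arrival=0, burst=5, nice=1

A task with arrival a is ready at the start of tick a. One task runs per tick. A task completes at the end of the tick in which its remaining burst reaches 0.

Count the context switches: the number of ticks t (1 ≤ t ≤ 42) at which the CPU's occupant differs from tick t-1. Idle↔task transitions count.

context switches = 7

t=0: ready={A,B,D,H} → run D
t=1: ready={A,B,C,D,F,H} → run D
t=2: ready={A,B,C,D,F,H} → run D
t=3: ready={A,B,C,F,G,H} → run A
t=4: ready={A,B,C,F,G,H} → run A
t=5: ready={A,B,C,F,G,H} → run A
t=6: ready={A,B,C,F,G,H} → run A
t=7: ready={A,B,C,F,G,H} → run A
t=8: ready={A,B,C,F,G,H} → run A
t=9: ready={A,B,C,F,G,H} → run A
t=10: ready={A,B,C,F,G,H} → run A
t=11: ready={B,C,F,G,H} → run F
t=12: ready={B,C,F,G,H} → run F
t=13: ready={B,C,F,G,H} → run F
t=14: ready={B,C,F,G,H} → run F
t=15: ready={B,C,F,G,H} → run F
t=16: ready={B,C,F,G,H} → run F
t=17: ready={B,C,G,H} → run G
t=18: ready={B,C,G,H} → run G
t=19: ready={B,C,G,H} → run G
t=20: ready={B,C,G,H} → run G
t=21: ready={B,C,G,H} → run G
t=22: ready={B,C,H} → run H
t=23: ready={B,C,H} → run H
t=24: ready={B,C,H} → run H
t=25: ready={B,C,H} → run H
t=26: ready={B,C,H} → run H
t=27: ready={B,C} → run B
t=28: ready={B,C} → run B
t=29: ready={B,C} → run B
t=30: ready={B,C} → run B
t=31: ready={B,C} → run B
t=32: ready={C} → run C
t=33: ready={C} → run C
t=34: ready={C} → run C
t=35: ready={C} → run C
t=36: ready={C} → run C
t=37: ready={C} → run C
t=38: ready={C} → run C
t=39: ready={C} → run C
t=40: (idle)
t=41: (idle)
t=42: (idle)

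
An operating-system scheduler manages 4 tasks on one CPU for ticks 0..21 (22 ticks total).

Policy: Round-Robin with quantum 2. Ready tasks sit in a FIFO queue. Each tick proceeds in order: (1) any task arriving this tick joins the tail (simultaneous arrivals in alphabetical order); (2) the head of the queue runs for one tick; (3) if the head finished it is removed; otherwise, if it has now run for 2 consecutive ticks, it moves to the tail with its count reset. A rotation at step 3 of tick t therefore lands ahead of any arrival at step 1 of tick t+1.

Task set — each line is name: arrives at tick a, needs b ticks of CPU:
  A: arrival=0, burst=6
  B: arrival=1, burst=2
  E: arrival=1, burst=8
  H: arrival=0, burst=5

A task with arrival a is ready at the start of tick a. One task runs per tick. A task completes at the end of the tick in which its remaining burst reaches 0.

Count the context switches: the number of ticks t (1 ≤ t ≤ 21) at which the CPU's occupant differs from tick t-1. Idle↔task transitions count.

t=0: queue=[A,H] q_used=0 → run A
t=1: queue=[A,H,B,E] q_used=1 → run A
t=2: queue=[H,B,E,A] q_used=0 → run H
t=3: queue=[H,B,E,A] q_used=1 → run H
t=4: queue=[B,E,A,H] q_used=0 → run B
t=5: queue=[B,E,A,H] q_used=1 → run B
t=6: queue=[E,A,H] q_used=0 → run E
t=7: queue=[E,A,H] q_used=1 → run E
t=8: queue=[A,H,E] q_used=0 → run A
t=9: queue=[A,H,E] q_used=1 → run A
t=10: queue=[H,E,A] q_used=0 → run H
t=11: queue=[H,E,A] q_used=1 → run H
t=12: queue=[E,A,H] q_used=0 → run E
t=13: queue=[E,A,H] q_used=1 → run E
t=14: queue=[A,H,E] q_used=0 → run A
t=15: queue=[A,H,E] q_used=1 → run A
t=16: queue=[H,E] q_used=0 → run H
t=17: queue=[E] q_used=0 → run E
t=18: queue=[E] q_used=1 → run E
t=19: queue=[E] q_used=0 → run E
t=20: queue=[E] q_used=1 → run E
t=21: (idle)

context switches = 10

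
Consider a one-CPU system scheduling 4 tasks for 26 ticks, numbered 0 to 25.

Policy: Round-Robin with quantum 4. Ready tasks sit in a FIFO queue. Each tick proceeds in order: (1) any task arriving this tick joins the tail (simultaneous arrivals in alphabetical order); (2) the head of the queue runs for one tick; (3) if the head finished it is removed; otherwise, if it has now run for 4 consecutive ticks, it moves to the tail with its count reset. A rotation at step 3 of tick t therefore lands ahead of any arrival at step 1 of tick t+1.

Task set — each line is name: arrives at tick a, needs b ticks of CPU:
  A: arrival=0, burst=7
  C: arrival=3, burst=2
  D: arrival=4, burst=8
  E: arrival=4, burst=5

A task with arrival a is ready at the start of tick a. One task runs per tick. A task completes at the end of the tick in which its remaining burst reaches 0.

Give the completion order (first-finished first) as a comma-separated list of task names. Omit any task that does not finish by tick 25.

t=0: queue=[A] q_used=0 → run A
t=1: queue=[A] q_used=1 → run A
t=2: queue=[A] q_used=2 → run A
t=3: queue=[A,C] q_used=3 → run A
t=4: queue=[C,A,D,E] q_used=0 → run C
t=5: queue=[C,A,D,E] q_used=1 → run C
t=6: queue=[A,D,E] q_used=0 → run A
t=7: queue=[A,D,E] q_used=1 → run A
t=8: queue=[A,D,E] q_used=2 → run A
t=9: queue=[D,E] q_used=0 → run D
t=10: queue=[D,E] q_used=1 → run D
t=11: queue=[D,E] q_used=2 → run D
t=12: queue=[D,E] q_used=3 → run D
t=13: queue=[E,D] q_used=0 → run E
t=14: queue=[E,D] q_used=1 → run E
t=15: queue=[E,D] q_used=2 → run E
t=16: queue=[E,D] q_used=3 → run E
t=17: queue=[D,E] q_used=0 → run D
t=18: queue=[D,E] q_used=1 → run D
t=19: queue=[D,E] q_used=2 → run D
t=20: queue=[D,E] q_used=3 → run D
t=21: queue=[E] q_used=0 → run E
t=22: (idle)
t=23: (idle)
t=24: (idle)
t=25: (idle)

completion order = C, A, D, E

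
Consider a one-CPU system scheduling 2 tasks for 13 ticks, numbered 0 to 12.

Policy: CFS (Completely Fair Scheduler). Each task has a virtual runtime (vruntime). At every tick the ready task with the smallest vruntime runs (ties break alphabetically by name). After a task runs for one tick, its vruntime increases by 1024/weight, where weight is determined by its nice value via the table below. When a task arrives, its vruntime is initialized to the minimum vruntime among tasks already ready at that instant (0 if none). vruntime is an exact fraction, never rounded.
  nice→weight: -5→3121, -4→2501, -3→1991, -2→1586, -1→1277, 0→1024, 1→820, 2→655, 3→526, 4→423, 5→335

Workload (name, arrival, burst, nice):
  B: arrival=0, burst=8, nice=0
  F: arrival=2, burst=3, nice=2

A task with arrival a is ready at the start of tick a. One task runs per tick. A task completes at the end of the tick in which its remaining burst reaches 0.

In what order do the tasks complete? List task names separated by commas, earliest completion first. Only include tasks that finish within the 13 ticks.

t=0: vr[B=0] → run B
t=1: vr[B=1] → run B
t=2: vr[B=2 F=2] → run B
t=3: vr[B=3 F=2] → run F
t=4: vr[B=3 F=2334/655] → run B
t=5: vr[B=4 F=2334/655] → run F
t=6: vr[B=4 F=3358/655] → run B
t=7: vr[B=5 F=3358/655] → run B
t=8: vr[B=6 F=3358/655] → run F
t=9: vr[B=6] → run B
t=10: vr[B=7] → run B
t=11: (idle)
t=12: (idle)

completion order = F, B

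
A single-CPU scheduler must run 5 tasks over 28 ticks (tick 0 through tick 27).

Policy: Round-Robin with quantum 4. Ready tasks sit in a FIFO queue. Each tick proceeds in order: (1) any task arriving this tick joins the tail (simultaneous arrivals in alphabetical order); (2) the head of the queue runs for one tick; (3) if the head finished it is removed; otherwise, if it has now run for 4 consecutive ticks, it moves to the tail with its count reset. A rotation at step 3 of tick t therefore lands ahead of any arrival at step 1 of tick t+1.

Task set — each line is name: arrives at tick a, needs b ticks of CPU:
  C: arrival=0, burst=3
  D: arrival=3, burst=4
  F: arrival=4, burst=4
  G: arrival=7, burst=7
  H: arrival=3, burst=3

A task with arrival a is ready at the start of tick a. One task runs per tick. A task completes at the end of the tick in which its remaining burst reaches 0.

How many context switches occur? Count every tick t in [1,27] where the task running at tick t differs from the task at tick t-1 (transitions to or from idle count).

t=0: queue=[C] q_used=0 → run C
t=1: queue=[C] q_used=1 → run C
t=2: queue=[C] q_used=2 → run C
t=3: queue=[D,H] q_used=0 → run D
t=4: queue=[D,H,F] q_used=1 → run D
t=5: queue=[D,H,F] q_used=2 → run D
t=6: queue=[D,H,F] q_used=3 → run D
t=7: queue=[H,F,G] q_used=0 → run H
t=8: queue=[H,F,G] q_used=1 → run H
t=9: queue=[H,F,G] q_used=2 → run H
t=10: queue=[F,G] q_used=0 → run F
t=11: queue=[F,G] q_used=1 → run F
t=12: queue=[F,G] q_used=2 → run F
t=13: queue=[F,G] q_used=3 → run F
t=14: queue=[G] q_used=0 → run G
t=15: queue=[G] q_used=1 → run G
t=16: queue=[G] q_used=2 → run G
t=17: queue=[G] q_used=3 → run G
t=18: queue=[G] q_used=0 → run G
t=19: queue=[G] q_used=1 → run G
t=20: queue=[G] q_used=2 → run G
t=21: (idle)
t=22: (idle)
t=23: (idle)
t=24: (idle)
t=25: (idle)
t=26: (idle)
t=27: (idle)

context switches = 5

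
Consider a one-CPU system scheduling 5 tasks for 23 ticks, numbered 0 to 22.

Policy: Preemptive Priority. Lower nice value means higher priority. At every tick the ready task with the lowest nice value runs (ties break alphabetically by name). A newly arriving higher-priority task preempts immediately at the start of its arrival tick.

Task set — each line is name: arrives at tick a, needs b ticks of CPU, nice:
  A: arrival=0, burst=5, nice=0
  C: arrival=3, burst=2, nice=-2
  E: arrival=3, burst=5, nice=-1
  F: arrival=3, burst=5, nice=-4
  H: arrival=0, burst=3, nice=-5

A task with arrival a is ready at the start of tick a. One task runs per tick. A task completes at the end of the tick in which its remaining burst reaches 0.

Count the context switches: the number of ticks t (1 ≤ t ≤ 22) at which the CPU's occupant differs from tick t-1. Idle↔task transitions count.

context switches = 5

t=0: ready={A,H} → run H
t=1: ready={A,H} → run H
t=2: ready={A,H} → run H
t=3: ready={A,C,E,F} → run F
t=4: ready={A,C,E,F} → run F
t=5: ready={A,C,E,F} → run F
t=6: ready={A,C,E,F} → run F
t=7: ready={A,C,E,F} → run F
t=8: ready={A,C,E} → run C
t=9: ready={A,C,E} → run C
t=10: ready={A,E} → run E
t=11: ready={A,E} → run E
t=12: ready={A,E} → run E
t=13: ready={A,E} → run E
t=14: ready={A,E} → run E
t=15: ready={A} → run A
t=16: ready={A} → run A
t=17: ready={A} → run A
t=18: ready={A} → run A
t=19: ready={A} → run A
t=20: (idle)
t=21: (idle)
t=22: (idle)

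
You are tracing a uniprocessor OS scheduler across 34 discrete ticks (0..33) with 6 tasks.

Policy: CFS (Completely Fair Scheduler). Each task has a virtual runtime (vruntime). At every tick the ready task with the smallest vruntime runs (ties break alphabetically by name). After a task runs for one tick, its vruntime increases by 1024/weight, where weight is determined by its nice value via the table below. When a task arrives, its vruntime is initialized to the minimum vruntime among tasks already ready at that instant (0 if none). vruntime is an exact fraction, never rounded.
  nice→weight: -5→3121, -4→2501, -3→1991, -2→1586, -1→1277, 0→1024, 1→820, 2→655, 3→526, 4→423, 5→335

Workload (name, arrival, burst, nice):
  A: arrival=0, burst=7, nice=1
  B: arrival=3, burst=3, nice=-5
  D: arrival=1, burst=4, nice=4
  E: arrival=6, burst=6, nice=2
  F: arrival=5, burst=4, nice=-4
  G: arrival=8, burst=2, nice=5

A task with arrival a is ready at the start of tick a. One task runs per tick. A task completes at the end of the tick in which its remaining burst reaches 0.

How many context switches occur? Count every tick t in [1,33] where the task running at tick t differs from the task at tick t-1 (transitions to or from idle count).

t=0: vr[A=0] → run A
t=1: vr[A=256/205 D=256/205] → run A
t=2: vr[A=512/205 D=256/205] → run D
t=3: vr[A=512/205 B=512/205 D=318208/86715] → run A
t=4: vr[A=768/205 B=512/205 D=318208/86715] → run B
t=5: vr[A=768/205 B=1807872/639805 D=318208/86715 F=1807872/639805] → run B
t=6: vr[A=768/205 B=2017792/639805 D=318208/86715 E=1807872/639805 F=1807872/639805] → run E
t=7: vr[A=768/205 B=2017792/639805 D=318208/86715 E=367863296/83814455 F=1807872/639805] → run F
t=8: vr[A=768/205 B=2017792/639805 D=318208/86715 E=367863296/83814455 F=126259712/39028105 G=2017792/639805] → run B
t=9: vr[A=768/205 D=318208/86715 E=367863296/83814455 F=126259712/39028105 G=2017792/639805] → run G
t=10: vr[A=768/205 D=318208/86715 E=367863296/83814455 F=126259712/39028105 G=266224128/42866935] → run F
t=11: vr[A=768/205 D=318208/86715 E=367863296/83814455 F=142239232/39028105 G=266224128/42866935] → run F
t=12: vr[A=768/205 D=318208/86715 E=367863296/83814455 F=158218752/39028105 G=266224128/42866935] → run D
t=13: vr[A=768/205 D=528128/86715 E=367863296/83814455 F=158218752/39028105 G=266224128/42866935] → run A
t=14: vr[A=1024/205 D=528128/86715 E=367863296/83814455 F=158218752/39028105 G=266224128/42866935] → run F
t=15: vr[A=1024/205 D=528128/86715 E=367863296/83814455 G=266224128/42866935] → run E
t=16: vr[A=1024/205 D=528128/86715 E=99779072/16762891 G=266224128/42866935] → run A
t=17: vr[A=256/41 D=528128/86715 E=99779072/16762891 G=266224128/42866935] → run E
t=18: vr[A=256/41 D=528128/86715 E=629927424/83814455 G=266224128/42866935] → run D
t=19: vr[A=256/41 D=246016/28905 E=629927424/83814455 G=266224128/42866935] → run G
t=20: vr[A=256/41 D=246016/28905 E=629927424/83814455] → run A
t=21: vr[A=1536/205 D=246016/28905 E=629927424/83814455] → run A
t=22: vr[D=246016/28905 E=629927424/83814455] → run E
t=23: vr[D=246016/28905 E=760959488/83814455] → run D
t=24: vr[E=760959488/83814455] → run E
t=25: vr[E=891991552/83814455] → run E
t=26: (idle)
t=27: (idle)
t=28: (idle)
t=29: (idle)
t=30: (idle)
t=31: (idle)
t=32: (idle)
t=33: (idle)

context switches = 21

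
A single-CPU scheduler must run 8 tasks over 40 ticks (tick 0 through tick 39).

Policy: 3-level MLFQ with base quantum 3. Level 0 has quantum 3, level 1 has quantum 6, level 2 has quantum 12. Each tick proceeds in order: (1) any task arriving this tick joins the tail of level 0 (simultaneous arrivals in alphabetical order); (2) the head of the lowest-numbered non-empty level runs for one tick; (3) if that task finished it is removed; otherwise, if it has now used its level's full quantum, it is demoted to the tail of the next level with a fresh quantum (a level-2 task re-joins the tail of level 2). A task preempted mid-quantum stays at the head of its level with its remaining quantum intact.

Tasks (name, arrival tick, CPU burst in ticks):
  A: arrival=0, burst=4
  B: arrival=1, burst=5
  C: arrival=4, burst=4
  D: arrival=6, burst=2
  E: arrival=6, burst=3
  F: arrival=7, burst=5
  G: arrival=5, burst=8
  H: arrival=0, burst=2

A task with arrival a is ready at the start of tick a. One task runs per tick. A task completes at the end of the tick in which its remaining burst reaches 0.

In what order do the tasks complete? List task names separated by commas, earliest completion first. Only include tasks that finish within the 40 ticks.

completion order = H, D, E, A, B, C, G, F

t=0: L0/L1/L2 = AH/-/- → run A
t=1: L0/L1/L2 = AHB/-/- → run A
t=2: L0/L1/L2 = AHB/-/- → run A
t=3: L0/L1/L2 = HB/A/- → run H
t=4: L0/L1/L2 = HBC/A/- → run H
t=5: L0/L1/L2 = BCG/A/- → run B
t=6: L0/L1/L2 = BCGDE/A/- → run B
t=7: L0/L1/L2 = BCGDEF/A/- → run B
t=8: L0/L1/L2 = CGDEF/AB/- → run C
t=9: L0/L1/L2 = CGDEF/AB/- → run C
t=10: L0/L1/L2 = CGDEF/AB/- → run C
t=11: L0/L1/L2 = GDEF/ABC/- → run G
t=12: L0/L1/L2 = GDEF/ABC/- → run G
t=13: L0/L1/L2 = GDEF/ABC/- → run G
t=14: L0/L1/L2 = DEF/ABCG/- → run D
t=15: L0/L1/L2 = DEF/ABCG/- → run D
t=16: L0/L1/L2 = EF/ABCG/- → run E
t=17: L0/L1/L2 = EF/ABCG/- → run E
t=18: L0/L1/L2 = EF/ABCG/- → run E
t=19: L0/L1/L2 = F/ABCG/- → run F
t=20: L0/L1/L2 = F/ABCG/- → run F
t=21: L0/L1/L2 = F/ABCG/- → run F
t=22: L0/L1/L2 = -/ABCGF/- → run A
t=23: L0/L1/L2 = -/BCGF/- → run B
t=24: L0/L1/L2 = -/BCGF/- → run B
t=25: L0/L1/L2 = -/CGF/- → run C
t=26: L0/L1/L2 = -/GF/- → run G
t=27: L0/L1/L2 = -/GF/- → run G
t=28: L0/L1/L2 = -/GF/- → run G
t=29: L0/L1/L2 = -/GF/- → run G
t=30: L0/L1/L2 = -/GF/- → run G
t=31: L0/L1/L2 = -/F/- → run F
t=32: L0/L1/L2 = -/F/- → run F
t=33: (idle)
t=34: (idle)
t=35: (idle)
t=36: (idle)
t=37: (idle)
t=38: (idle)
t=39: (idle)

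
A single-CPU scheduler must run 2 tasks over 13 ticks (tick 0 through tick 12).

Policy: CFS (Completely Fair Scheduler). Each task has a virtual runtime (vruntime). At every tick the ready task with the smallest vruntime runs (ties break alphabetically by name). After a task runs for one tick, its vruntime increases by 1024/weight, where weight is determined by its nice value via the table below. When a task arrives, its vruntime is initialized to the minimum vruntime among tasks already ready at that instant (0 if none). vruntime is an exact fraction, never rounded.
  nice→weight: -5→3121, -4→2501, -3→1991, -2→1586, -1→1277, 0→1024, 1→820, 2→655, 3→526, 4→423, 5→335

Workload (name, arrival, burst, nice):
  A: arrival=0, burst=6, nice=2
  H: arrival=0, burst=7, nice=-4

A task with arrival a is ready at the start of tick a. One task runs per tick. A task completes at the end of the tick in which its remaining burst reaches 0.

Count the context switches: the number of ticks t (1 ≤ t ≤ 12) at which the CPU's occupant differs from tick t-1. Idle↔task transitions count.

context switches = 4

t=0: vr[A=0 H=0] → run A
t=1: vr[A=1024/655 H=0] → run H
t=2: vr[A=1024/655 H=1024/2501] → run H
t=3: vr[A=1024/655 H=2048/2501] → run H
t=4: vr[A=1024/655 H=3072/2501] → run H
t=5: vr[A=1024/655 H=4096/2501] → run A
t=6: vr[A=2048/655 H=4096/2501] → run H
t=7: vr[A=2048/655 H=5120/2501] → run H
t=8: vr[A=2048/655 H=6144/2501] → run H
t=9: vr[A=2048/655] → run A
t=10: vr[A=3072/655] → run A
t=11: vr[A=4096/655] → run A
t=12: vr[A=1024/131] → run A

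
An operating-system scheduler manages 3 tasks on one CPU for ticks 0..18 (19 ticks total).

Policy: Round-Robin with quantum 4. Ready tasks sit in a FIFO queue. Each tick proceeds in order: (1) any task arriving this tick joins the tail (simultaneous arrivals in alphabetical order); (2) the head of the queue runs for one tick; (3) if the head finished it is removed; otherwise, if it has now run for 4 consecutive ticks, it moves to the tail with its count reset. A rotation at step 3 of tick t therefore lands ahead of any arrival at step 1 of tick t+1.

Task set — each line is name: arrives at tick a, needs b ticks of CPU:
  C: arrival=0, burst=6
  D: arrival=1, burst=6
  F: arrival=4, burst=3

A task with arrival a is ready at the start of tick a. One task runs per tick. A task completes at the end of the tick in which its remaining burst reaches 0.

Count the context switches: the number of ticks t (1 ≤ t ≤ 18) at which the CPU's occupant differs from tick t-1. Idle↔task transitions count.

t=0: queue=[C] q_used=0 → run C
t=1: queue=[C,D] q_used=1 → run C
t=2: queue=[C,D] q_used=2 → run C
t=3: queue=[C,D] q_used=3 → run C
t=4: queue=[D,C,F] q_used=0 → run D
t=5: queue=[D,C,F] q_used=1 → run D
t=6: queue=[D,C,F] q_used=2 → run D
t=7: queue=[D,C,F] q_used=3 → run D
t=8: queue=[C,F,D] q_used=0 → run C
t=9: queue=[C,F,D] q_used=1 → run C
t=10: queue=[F,D] q_used=0 → run F
t=11: queue=[F,D] q_used=1 → run F
t=12: queue=[F,D] q_used=2 → run F
t=13: queue=[D] q_used=0 → run D
t=14: queue=[D] q_used=1 → run D
t=15: (idle)
t=16: (idle)
t=17: (idle)
t=18: (idle)

context switches = 5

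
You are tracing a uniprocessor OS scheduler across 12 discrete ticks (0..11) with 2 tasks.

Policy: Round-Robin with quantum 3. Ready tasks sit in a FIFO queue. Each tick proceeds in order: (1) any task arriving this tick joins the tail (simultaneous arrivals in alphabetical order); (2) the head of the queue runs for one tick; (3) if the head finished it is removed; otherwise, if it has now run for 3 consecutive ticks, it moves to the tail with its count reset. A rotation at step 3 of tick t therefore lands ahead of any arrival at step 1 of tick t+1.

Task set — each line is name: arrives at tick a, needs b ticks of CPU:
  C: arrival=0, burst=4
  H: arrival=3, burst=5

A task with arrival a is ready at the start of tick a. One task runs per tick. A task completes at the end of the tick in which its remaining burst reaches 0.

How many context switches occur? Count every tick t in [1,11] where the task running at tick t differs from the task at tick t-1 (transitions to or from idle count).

context switches = 2

t=0: queue=[C] q_used=0 → run C
t=1: queue=[C] q_used=1 → run C
t=2: queue=[C] q_used=2 → run C
t=3: queue=[C,H] q_used=0 → run C
t=4: queue=[H] q_used=0 → run H
t=5: queue=[H] q_used=1 → run H
t=6: queue=[H] q_used=2 → run H
t=7: queue=[H] q_used=0 → run H
t=8: queue=[H] q_used=1 → run H
t=9: (idle)
t=10: (idle)
t=11: (idle)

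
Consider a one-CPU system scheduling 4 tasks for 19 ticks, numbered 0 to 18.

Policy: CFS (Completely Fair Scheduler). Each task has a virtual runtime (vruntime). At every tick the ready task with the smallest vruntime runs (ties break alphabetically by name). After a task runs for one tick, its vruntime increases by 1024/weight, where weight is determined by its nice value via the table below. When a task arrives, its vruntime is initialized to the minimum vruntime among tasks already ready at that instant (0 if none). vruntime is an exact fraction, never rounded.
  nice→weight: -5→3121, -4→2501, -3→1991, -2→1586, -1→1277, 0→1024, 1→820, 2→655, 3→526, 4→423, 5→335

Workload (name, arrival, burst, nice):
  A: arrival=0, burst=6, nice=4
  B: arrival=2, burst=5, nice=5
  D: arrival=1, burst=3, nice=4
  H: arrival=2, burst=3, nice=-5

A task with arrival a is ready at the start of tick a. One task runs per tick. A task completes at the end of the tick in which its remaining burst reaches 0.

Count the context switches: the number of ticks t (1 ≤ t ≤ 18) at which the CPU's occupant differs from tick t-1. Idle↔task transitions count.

context switches = 14

t=0: vr[A=0] → run A
t=1: vr[A=1024/423 D=1024/423] → run A
t=2: vr[A=2048/423 B=1024/423 D=1024/423 H=1024/423] → run B
t=3: vr[A=2048/423 B=776192/141705 D=1024/423 H=1024/423] → run D
t=4: vr[A=2048/423 B=776192/141705 D=2048/423 H=1024/423] → run H
t=5: vr[A=2048/423 B=776192/141705 D=2048/423 H=3629056/1320183] → run H
t=6: vr[A=2048/423 B=776192/141705 D=2048/423 H=4062208/1320183] → run H
t=7: vr[A=2048/423 B=776192/141705 D=2048/423] → run A
t=8: vr[A=1024/141 B=776192/141705 D=2048/423] → run D
t=9: vr[A=1024/141 B=776192/141705 D=1024/141] → run B
t=10: vr[A=1024/141 B=1209344/141705 D=1024/141] → run A
t=11: vr[A=4096/423 B=1209344/141705 D=1024/141] → run D
t=12: vr[A=4096/423 B=1209344/141705] → run B
t=13: vr[A=4096/423 B=1642496/141705] → run A
t=14: vr[A=5120/423 B=1642496/141705] → run B
t=15: vr[A=5120/423 B=2075648/141705] → run A
t=16: vr[B=2075648/141705] → run B
t=17: (idle)
t=18: (idle)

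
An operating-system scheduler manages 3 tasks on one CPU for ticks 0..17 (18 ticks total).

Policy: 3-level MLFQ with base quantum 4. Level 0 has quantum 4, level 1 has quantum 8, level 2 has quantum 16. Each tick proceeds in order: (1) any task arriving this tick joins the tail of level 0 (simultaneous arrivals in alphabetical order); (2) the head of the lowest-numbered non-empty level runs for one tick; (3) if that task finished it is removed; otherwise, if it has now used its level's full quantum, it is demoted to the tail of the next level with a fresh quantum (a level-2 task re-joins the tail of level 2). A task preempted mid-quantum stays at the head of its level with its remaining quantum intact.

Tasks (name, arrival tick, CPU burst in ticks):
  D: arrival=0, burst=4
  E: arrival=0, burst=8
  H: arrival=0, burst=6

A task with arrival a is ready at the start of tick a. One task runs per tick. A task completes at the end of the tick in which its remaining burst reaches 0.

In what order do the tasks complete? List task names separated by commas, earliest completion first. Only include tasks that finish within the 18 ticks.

completion order = D, E, H

t=0: L0/L1/L2 = DEH/-/- → run D
t=1: L0/L1/L2 = DEH/-/- → run D
t=2: L0/L1/L2 = DEH/-/- → run D
t=3: L0/L1/L2 = DEH/-/- → run D
t=4: L0/L1/L2 = EH/-/- → run E
t=5: L0/L1/L2 = EH/-/- → run E
t=6: L0/L1/L2 = EH/-/- → run E
t=7: L0/L1/L2 = EH/-/- → run E
t=8: L0/L1/L2 = H/E/- → run H
t=9: L0/L1/L2 = H/E/- → run H
t=10: L0/L1/L2 = H/E/- → run H
t=11: L0/L1/L2 = H/E/- → run H
t=12: L0/L1/L2 = -/EH/- → run E
t=13: L0/L1/L2 = -/EH/- → run E
t=14: L0/L1/L2 = -/EH/- → run E
t=15: L0/L1/L2 = -/EH/- → run E
t=16: L0/L1/L2 = -/H/- → run H
t=17: L0/L1/L2 = -/H/- → run H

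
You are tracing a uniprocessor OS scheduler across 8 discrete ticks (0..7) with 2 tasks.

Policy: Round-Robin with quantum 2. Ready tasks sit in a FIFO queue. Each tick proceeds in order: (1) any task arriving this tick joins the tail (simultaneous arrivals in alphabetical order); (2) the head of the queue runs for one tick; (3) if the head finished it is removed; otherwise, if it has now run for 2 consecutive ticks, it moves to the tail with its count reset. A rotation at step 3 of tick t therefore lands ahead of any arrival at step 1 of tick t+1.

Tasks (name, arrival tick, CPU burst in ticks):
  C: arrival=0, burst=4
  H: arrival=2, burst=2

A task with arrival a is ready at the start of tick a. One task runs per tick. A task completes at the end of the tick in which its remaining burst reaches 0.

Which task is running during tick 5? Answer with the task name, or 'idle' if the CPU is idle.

running at tick 5 = H

t=0: queue=[C] q_used=0 → run C
t=1: queue=[C] q_used=1 → run C
t=2: queue=[C,H] q_used=0 → run C
t=3: queue=[C,H] q_used=1 → run C
t=4: queue=[H] q_used=0 → run H
t=5: queue=[H] q_used=1 → run H
t=6: (idle)
t=7: (idle)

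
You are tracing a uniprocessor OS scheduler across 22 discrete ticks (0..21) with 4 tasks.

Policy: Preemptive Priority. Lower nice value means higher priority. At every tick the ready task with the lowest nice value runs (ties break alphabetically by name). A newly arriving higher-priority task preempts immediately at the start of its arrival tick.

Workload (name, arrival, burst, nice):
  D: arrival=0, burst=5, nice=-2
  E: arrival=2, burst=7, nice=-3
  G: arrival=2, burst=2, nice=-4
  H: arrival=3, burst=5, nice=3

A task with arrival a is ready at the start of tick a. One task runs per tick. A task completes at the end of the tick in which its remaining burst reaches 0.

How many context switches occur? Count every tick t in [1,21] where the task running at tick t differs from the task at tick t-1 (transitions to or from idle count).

t=0: ready={D} → run D
t=1: ready={D} → run D
t=2: ready={D,E,G} → run G
t=3: ready={D,E,G,H} → run G
t=4: ready={D,E,H} → run E
t=5: ready={D,E,H} → run E
t=6: ready={D,E,H} → run E
t=7: ready={D,E,H} → run E
t=8: ready={D,E,H} → run E
t=9: ready={D,E,H} → run E
t=10: ready={D,E,H} → run E
t=11: ready={D,H} → run D
t=12: ready={D,H} → run D
t=13: ready={D,H} → run D
t=14: ready={H} → run H
t=15: ready={H} → run H
t=16: ready={H} → run H
t=17: ready={H} → run H
t=18: ready={H} → run H
t=19: (idle)
t=20: (idle)
t=21: (idle)

context switches = 5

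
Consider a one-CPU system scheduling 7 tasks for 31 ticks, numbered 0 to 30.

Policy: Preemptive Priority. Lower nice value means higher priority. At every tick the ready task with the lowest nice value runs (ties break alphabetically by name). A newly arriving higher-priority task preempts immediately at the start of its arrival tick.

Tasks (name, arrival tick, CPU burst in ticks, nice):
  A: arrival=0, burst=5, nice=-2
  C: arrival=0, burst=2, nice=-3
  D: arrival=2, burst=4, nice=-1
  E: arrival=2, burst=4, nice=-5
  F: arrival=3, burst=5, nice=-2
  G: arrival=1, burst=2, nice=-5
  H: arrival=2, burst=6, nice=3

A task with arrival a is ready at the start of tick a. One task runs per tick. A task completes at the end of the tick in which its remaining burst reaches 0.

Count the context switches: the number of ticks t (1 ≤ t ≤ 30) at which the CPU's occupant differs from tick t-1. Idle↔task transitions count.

t=0: ready={A,C} → run C
t=1: ready={A,C,G} → run G
t=2: ready={A,C,D,E,G,H} → run E
t=3: ready={A,C,D,E,F,G,H} → run E
t=4: ready={A,C,D,E,F,G,H} → run E
t=5: ready={A,C,D,E,F,G,H} → run E
t=6: ready={A,C,D,F,G,H} → run G
t=7: ready={A,C,D,F,H} → run C
t=8: ready={A,D,F,H} → run A
t=9: ready={A,D,F,H} → run A
t=10: ready={A,D,F,H} → run A
t=11: ready={A,D,F,H} → run A
t=12: ready={A,D,F,H} → run A
t=13: ready={D,F,H} → run F
t=14: ready={D,F,H} → run F
t=15: ready={D,F,H} → run F
t=16: ready={D,F,H} → run F
t=17: ready={D,F,H} → run F
t=18: ready={D,H} → run D
t=19: ready={D,H} → run D
t=20: ready={D,H} → run D
t=21: ready={D,H} → run D
t=22: ready={H} → run H
t=23: ready={H} → run H
t=24: ready={H} → run H
t=25: ready={H} → run H
t=26: ready={H} → run H
t=27: ready={H} → run H
t=28: (idle)
t=29: (idle)
t=30: (idle)

context switches = 9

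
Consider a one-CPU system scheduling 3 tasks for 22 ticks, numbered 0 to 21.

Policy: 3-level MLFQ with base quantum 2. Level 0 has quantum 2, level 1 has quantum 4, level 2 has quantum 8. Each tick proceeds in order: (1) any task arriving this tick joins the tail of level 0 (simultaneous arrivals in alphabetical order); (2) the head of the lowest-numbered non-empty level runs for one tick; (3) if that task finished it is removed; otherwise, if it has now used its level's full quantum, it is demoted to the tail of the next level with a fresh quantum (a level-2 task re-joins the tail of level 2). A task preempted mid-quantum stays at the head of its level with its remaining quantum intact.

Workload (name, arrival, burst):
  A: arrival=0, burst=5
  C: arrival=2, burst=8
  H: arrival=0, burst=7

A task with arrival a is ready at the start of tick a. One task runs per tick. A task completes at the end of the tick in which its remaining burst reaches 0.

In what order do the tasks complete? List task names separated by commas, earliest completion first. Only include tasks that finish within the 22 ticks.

completion order = A, H, C

t=0: L0/L1/L2 = AH/-/- → run A
t=1: L0/L1/L2 = AH/-/- → run A
t=2: L0/L1/L2 = HC/A/- → run H
t=3: L0/L1/L2 = HC/A/- → run H
t=4: L0/L1/L2 = C/AH/- → run C
t=5: L0/L1/L2 = C/AH/- → run C
t=6: L0/L1/L2 = -/AHC/- → run A
t=7: L0/L1/L2 = -/AHC/- → run A
t=8: L0/L1/L2 = -/AHC/- → run A
t=9: L0/L1/L2 = -/HC/- → run H
t=10: L0/L1/L2 = -/HC/- → run H
t=11: L0/L1/L2 = -/HC/- → run H
t=12: L0/L1/L2 = -/HC/- → run H
t=13: L0/L1/L2 = -/C/H → run C
t=14: L0/L1/L2 = -/C/H → run C
t=15: L0/L1/L2 = -/C/H → run C
t=16: L0/L1/L2 = -/C/H → run C
t=17: L0/L1/L2 = -/-/HC → run H
t=18: L0/L1/L2 = -/-/C → run C
t=19: L0/L1/L2 = -/-/C → run C
t=20: (idle)
t=21: (idle)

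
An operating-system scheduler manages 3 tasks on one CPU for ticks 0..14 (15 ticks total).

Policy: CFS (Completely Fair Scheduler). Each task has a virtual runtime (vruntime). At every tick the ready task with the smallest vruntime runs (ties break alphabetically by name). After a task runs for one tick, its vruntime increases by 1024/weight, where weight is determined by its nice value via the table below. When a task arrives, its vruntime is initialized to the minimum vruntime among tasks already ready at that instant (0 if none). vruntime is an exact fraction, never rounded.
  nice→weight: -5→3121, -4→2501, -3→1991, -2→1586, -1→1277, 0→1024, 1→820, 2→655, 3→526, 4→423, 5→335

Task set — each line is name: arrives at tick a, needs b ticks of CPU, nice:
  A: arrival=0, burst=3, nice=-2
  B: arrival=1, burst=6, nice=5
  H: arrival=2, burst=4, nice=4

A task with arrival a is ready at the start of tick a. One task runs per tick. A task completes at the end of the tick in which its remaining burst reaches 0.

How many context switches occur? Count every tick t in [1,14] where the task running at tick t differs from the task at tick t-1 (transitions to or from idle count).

context switches = 10

t=0: vr[A=0] → run A
t=1: vr[A=512/793 B=512/793] → run A
t=2: vr[A=1024/793 B=512/793 H=512/793] → run B
t=3: vr[A=1024/793 B=983552/265655 H=512/793] → run H
t=4: vr[A=1024/793 B=983552/265655 H=1028608/335439] → run A
t=5: vr[B=983552/265655 H=1028608/335439] → run H
t=6: vr[B=983552/265655 H=1840640/335439] → run B
t=7: vr[B=1795584/265655 H=1840640/335439] → run H
t=8: vr[B=1795584/265655 H=884224/111813] → run B
t=9: vr[B=2607616/265655 H=884224/111813] → run H
t=10: vr[B=2607616/265655] → run B
t=11: vr[B=3419648/265655] → run B
t=12: vr[B=846336/53131] → run B
t=13: (idle)
t=14: (idle)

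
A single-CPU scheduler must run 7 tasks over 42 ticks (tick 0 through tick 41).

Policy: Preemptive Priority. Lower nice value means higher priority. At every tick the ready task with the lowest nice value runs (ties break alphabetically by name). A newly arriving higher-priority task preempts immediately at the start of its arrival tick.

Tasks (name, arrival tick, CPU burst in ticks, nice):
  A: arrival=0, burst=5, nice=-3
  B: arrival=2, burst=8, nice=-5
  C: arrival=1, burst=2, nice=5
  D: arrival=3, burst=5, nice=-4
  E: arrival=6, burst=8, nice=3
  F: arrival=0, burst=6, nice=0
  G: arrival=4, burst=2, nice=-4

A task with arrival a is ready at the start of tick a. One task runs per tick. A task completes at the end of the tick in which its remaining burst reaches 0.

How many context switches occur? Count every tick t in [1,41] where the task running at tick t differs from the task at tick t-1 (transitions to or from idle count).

t=0: ready={A,F} → run A
t=1: ready={A,C,F} → run A
t=2: ready={A,B,C,F} → run B
t=3: ready={A,B,C,D,F} → run B
t=4: ready={A,B,C,D,F,G} → run B
t=5: ready={A,B,C,D,F,G} → run B
t=6: ready={A,B,C,D,E,F,G} → run B
t=7: ready={A,B,C,D,E,F,G} → run B
t=8: ready={A,B,C,D,E,F,G} → run B
t=9: ready={A,B,C,D,E,F,G} → run B
t=10: ready={A,C,D,E,F,G} → run D
t=11: ready={A,C,D,E,F,G} → run D
t=12: ready={A,C,D,E,F,G} → run D
t=13: ready={A,C,D,E,F,G} → run D
t=14: ready={A,C,D,E,F,G} → run D
t=15: ready={A,C,E,F,G} → run G
t=16: ready={A,C,E,F,G} → run G
t=17: ready={A,C,E,F} → run A
t=18: ready={A,C,E,F} → run A
t=19: ready={A,C,E,F} → run A
t=20: ready={C,E,F} → run F
t=21: ready={C,E,F} → run F
t=22: ready={C,E,F} → run F
t=23: ready={C,E,F} → run F
t=24: ready={C,E,F} → run F
t=25: ready={C,E,F} → run F
t=26: ready={C,E} → run E
t=27: ready={C,E} → run E
t=28: ready={C,E} → run E
t=29: ready={C,E} → run E
t=30: ready={C,E} → run E
t=31: ready={C,E} → run E
t=32: ready={C,E} → run E
t=33: ready={C,E} → run E
t=34: ready={C} → run C
t=35: ready={C} → run C
t=36: (idle)
t=37: (idle)
t=38: (idle)
t=39: (idle)
t=40: (idle)
t=41: (idle)

context switches = 8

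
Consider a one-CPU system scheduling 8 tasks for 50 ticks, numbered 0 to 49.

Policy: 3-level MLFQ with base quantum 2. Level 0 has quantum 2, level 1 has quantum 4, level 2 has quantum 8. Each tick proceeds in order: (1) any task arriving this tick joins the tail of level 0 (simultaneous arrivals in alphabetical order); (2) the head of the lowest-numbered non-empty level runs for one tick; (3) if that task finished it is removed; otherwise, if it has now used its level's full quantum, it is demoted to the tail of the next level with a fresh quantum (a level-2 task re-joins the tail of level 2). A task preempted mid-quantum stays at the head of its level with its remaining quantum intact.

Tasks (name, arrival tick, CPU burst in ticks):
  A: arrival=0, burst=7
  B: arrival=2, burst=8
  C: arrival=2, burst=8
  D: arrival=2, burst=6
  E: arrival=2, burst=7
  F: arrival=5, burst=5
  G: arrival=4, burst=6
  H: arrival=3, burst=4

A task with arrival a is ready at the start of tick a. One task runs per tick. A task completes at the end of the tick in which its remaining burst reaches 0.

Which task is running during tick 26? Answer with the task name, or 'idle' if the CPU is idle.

t=0: L0/L1/L2 = A/-/- → run A
t=1: L0/L1/L2 = A/-/- → run A
t=2: L0/L1/L2 = BCDE/A/- → run B
t=3: L0/L1/L2 = BCDEH/A/- → run B
t=4: L0/L1/L2 = CDEHG/AB/- → run C
t=5: L0/L1/L2 = CDEHGF/AB/- → run C
t=6: L0/L1/L2 = DEHGF/ABC/- → run D
t=7: L0/L1/L2 = DEHGF/ABC/- → run D
t=8: L0/L1/L2 = EHGF/ABCD/- → run E
t=9: L0/L1/L2 = EHGF/ABCD/- → run E
t=10: L0/L1/L2 = HGF/ABCDE/- → run H
t=11: L0/L1/L2 = HGF/ABCDE/- → run H
t=12: L0/L1/L2 = GF/ABCDEH/- → run G
t=13: L0/L1/L2 = GF/ABCDEH/- → run G
t=14: L0/L1/L2 = F/ABCDEHG/- → run F
t=15: L0/L1/L2 = F/ABCDEHG/- → run F
t=16: L0/L1/L2 = -/ABCDEHGF/- → run A
t=17: L0/L1/L2 = -/ABCDEHGF/- → run A
t=18: L0/L1/L2 = -/ABCDEHGF/- → run A
t=19: L0/L1/L2 = -/ABCDEHGF/- → run A
t=20: L0/L1/L2 = -/BCDEHGF/A → run B
t=21: L0/L1/L2 = -/BCDEHGF/A → run B
t=22: L0/L1/L2 = -/BCDEHGF/A → run B
t=23: L0/L1/L2 = -/BCDEHGF/A → run B
t=24: L0/L1/L2 = -/CDEHGF/AB → run C
t=25: L0/L1/L2 = -/CDEHGF/AB → run C
t=26: L0/L1/L2 = -/CDEHGF/AB → run C
t=27: L0/L1/L2 = -/CDEHGF/AB → run C
t=28: L0/L1/L2 = -/DEHGF/ABC → run D
t=29: L0/L1/L2 = -/DEHGF/ABC → run D
t=30: L0/L1/L2 = -/DEHGF/ABC → run D
t=31: L0/L1/L2 = -/DEHGF/ABC → run D
t=32: L0/L1/L2 = -/EHGF/ABC → run E
t=33: L0/L1/L2 = -/EHGF/ABC → run E
t=34: L0/L1/L2 = -/EHGF/ABC → run E
t=35: L0/L1/L2 = -/EHGF/ABC → run E
t=36: L0/L1/L2 = -/HGF/ABCE → run H
t=37: L0/L1/L2 = -/HGF/ABCE → run H
t=38: L0/L1/L2 = -/GF/ABCE → run G
t=39: L0/L1/L2 = -/GF/ABCE → run G
t=40: L0/L1/L2 = -/GF/ABCE → run G
t=41: L0/L1/L2 = -/GF/ABCE → run G
t=42: L0/L1/L2 = -/F/ABCE → run F
t=43: L0/L1/L2 = -/F/ABCE → run F
t=44: L0/L1/L2 = -/F/ABCE → run F
t=45: L0/L1/L2 = -/-/ABCE → run A
t=46: L0/L1/L2 = -/-/BCE → run B
t=47: L0/L1/L2 = -/-/BCE → run B
t=48: L0/L1/L2 = -/-/CE → run C
t=49: L0/L1/L2 = -/-/CE → run C

running at tick 26 = C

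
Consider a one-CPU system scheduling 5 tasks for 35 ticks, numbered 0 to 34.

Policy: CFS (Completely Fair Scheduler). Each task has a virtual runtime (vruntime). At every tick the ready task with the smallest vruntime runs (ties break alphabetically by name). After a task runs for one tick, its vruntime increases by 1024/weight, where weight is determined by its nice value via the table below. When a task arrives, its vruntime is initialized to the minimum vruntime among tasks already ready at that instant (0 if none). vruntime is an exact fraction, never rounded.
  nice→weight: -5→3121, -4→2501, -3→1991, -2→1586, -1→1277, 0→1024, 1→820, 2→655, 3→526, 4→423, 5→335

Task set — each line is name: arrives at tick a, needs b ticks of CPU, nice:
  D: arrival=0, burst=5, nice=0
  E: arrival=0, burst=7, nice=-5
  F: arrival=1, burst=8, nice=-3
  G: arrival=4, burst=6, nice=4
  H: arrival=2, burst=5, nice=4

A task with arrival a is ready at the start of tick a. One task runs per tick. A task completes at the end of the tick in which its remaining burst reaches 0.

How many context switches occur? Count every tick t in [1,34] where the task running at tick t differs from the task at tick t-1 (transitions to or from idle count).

t=0: vr[D=0 E=0] → run D
t=1: vr[D=1 E=0 F=0] → run E
t=2: vr[D=1 E=1024/3121 F=0 H=0] → run F
t=3: vr[D=1 E=1024/3121 F=1024/1991 H=0] → run H
t=4: vr[D=1 E=1024/3121 F=1024/1991 G=1024/3121 H=1024/423] → run E
t=5: vr[D=1 E=2048/3121 F=1024/1991 G=1024/3121 H=1024/423] → run G
t=6: vr[D=1 E=2048/3121 F=1024/1991 G=3629056/1320183 H=1024/423] → run F
t=7: vr[D=1 E=2048/3121 F=2048/1991 G=3629056/1320183 H=1024/423] → run E
t=8: vr[D=1 E=3072/3121 F=2048/1991 G=3629056/1320183 H=1024/423] → run E
t=9: vr[D=1 E=4096/3121 F=2048/1991 G=3629056/1320183 H=1024/423] → run D
t=10: vr[D=2 E=4096/3121 F=2048/1991 G=3629056/1320183 H=1024/423] → run F
t=11: vr[D=2 E=4096/3121 F=3072/1991 G=3629056/1320183 H=1024/423] → run E
t=12: vr[D=2 E=5120/3121 F=3072/1991 G=3629056/1320183 H=1024/423] → run F
t=13: vr[D=2 E=5120/3121 F=4096/1991 G=3629056/1320183 H=1024/423] → run E
t=14: vr[D=2 E=6144/3121 F=4096/1991 G=3629056/1320183 H=1024/423] → run E
t=15: vr[D=2 F=4096/1991 G=3629056/1320183 H=1024/423] → run D
t=16: vr[D=3 F=4096/1991 G=3629056/1320183 H=1024/423] → run F
t=17: vr[D=3 F=5120/1991 G=3629056/1320183 H=1024/423] → run H
t=18: vr[D=3 F=5120/1991 G=3629056/1320183 H=2048/423] → run F
t=19: vr[D=3 F=6144/1991 G=3629056/1320183 H=2048/423] → run G
t=20: vr[D=3 F=6144/1991 G=6824960/1320183 H=2048/423] → run D
t=21: vr[D=4 F=6144/1991 G=6824960/1320183 H=2048/423] → run F
t=22: vr[D=4 F=7168/1991 G=6824960/1320183 H=2048/423] → run F
t=23: vr[D=4 G=6824960/1320183 H=2048/423] → run D
t=24: vr[G=6824960/1320183 H=2048/423] → run H
t=25: vr[G=6824960/1320183 H=1024/141] → run G
t=26: vr[G=3340288/440061 H=1024/141] → run H
t=27: vr[G=3340288/440061 H=4096/423] → run G
t=28: vr[G=13216768/1320183 H=4096/423] → run H
t=29: vr[G=13216768/1320183] → run G
t=30: vr[G=16412672/1320183] → run G
t=31: (idle)
t=32: (idle)
t=33: (idle)
t=34: (idle)

context switches = 27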